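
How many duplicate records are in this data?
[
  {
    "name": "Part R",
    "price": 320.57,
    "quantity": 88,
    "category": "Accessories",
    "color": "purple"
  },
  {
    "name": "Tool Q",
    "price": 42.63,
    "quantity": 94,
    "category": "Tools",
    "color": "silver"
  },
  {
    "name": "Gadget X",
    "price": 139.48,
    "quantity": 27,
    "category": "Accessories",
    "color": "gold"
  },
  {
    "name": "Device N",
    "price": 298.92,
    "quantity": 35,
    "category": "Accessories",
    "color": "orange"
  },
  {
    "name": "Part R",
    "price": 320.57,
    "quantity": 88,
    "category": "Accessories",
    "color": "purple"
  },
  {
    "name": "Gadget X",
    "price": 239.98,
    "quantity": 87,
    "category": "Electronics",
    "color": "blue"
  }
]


Checking 6 records for duplicates:

  Row 1: Part R ($320.57, qty 88)
  Row 2: Tool Q ($42.63, qty 94)
  Row 3: Gadget X ($139.48, qty 27)
  Row 4: Device N ($298.92, qty 35)
  Row 5: Part R ($320.57, qty 88) <-- DUPLICATE
  Row 6: Gadget X ($239.98, qty 87)

Duplicates found: 1
Unique records: 5

1 duplicates, 5 unique


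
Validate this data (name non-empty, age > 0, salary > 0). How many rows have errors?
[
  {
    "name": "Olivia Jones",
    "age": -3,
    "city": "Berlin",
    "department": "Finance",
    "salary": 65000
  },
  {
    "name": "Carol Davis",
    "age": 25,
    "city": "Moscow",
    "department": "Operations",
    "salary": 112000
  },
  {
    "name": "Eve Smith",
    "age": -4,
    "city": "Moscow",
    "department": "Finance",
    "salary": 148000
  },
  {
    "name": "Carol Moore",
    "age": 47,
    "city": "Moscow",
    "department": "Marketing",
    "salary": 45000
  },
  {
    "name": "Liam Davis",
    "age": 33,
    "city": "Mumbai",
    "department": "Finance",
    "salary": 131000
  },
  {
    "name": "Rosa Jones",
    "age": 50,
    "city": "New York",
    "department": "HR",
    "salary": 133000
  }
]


Validating 6 records:
Rules: name non-empty, age > 0, salary > 0

  Row 1 (Olivia Jones): negative age: -3
  Row 2 (Carol Davis): OK
  Row 3 (Eve Smith): negative age: -4
  Row 4 (Carol Moore): OK
  Row 5 (Liam Davis): OK
  Row 6 (Rosa Jones): OK

Total errors: 2

2 errors


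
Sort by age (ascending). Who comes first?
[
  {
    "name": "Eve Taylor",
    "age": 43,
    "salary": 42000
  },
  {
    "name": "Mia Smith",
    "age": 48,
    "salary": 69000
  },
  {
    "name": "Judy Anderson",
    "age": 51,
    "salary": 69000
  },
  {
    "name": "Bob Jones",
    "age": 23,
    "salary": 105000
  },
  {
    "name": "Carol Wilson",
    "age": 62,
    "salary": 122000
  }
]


Sort by: age (ascending)

Sorted order:
  1. Bob Jones (age = 23)
  2. Eve Taylor (age = 43)
  3. Mia Smith (age = 48)
  4. Judy Anderson (age = 51)
  5. Carol Wilson (age = 62)

First: Bob Jones

Bob Jones


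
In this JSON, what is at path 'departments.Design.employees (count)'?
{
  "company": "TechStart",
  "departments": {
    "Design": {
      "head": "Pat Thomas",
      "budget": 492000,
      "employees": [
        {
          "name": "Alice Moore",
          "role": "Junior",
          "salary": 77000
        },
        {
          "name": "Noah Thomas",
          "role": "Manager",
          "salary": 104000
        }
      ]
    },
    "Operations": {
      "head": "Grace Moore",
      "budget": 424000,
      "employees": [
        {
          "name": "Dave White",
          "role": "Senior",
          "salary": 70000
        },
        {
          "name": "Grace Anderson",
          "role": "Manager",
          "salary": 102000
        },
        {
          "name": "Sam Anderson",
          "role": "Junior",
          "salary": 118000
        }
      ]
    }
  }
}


Path: departments.Design.employees (count)

Navigate:
  -> departments
  -> Design
  -> employees (array, length 2)

2


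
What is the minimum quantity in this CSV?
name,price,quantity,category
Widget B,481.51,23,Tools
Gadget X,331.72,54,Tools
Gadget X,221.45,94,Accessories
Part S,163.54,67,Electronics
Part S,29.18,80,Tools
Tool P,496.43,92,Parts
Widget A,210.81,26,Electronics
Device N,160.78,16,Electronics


Computing minimum quantity:
Values: [23, 54, 94, 67, 80, 92, 26, 16]
Min = 16

16


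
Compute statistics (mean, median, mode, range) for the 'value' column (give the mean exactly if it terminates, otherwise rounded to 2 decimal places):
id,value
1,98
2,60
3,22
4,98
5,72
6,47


Data: [98, 60, 22, 98, 72, 47]
Count: 6
Sum: 397
Mean: 397/6 ≈ 66.17 (rounded to 2 decimal places)
Sorted: [22, 47, 60, 72, 98, 98]
Median: 66.0
Mode: 98 (2 times)
Range: 98 - 22 = 76
Min: 22, Max: 98

mean≈66.17, median=66.0, mode=98, range=76


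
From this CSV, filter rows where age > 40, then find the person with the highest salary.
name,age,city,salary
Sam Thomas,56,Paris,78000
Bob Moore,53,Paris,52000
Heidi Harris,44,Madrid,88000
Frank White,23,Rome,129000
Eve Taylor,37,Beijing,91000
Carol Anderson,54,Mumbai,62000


Filter: age > 40
Sort by: salary (descending)

Filtered records (4):
  Heidi Harris, age 44, salary $88000
  Sam Thomas, age 56, salary $78000
  Carol Anderson, age 54, salary $62000
  Bob Moore, age 53, salary $52000

Highest salary: Heidi Harris ($88000)

Heidi Harris


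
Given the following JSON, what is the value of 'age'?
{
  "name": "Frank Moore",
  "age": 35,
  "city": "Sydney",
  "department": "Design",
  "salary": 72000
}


Looking up field 'age'
Value: 35

35


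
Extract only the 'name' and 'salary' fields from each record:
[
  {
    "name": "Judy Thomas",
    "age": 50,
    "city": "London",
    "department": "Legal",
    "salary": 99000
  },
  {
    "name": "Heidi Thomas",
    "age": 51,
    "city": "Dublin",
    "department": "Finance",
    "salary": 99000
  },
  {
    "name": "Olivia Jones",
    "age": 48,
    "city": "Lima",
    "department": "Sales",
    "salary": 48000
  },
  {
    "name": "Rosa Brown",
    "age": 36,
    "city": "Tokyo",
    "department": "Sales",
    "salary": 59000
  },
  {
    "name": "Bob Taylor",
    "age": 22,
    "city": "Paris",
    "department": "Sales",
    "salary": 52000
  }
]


Original: 5 records with fields: name, age, city, department, salary
Keep: ['name', 'salary']
Drop: ['age', 'city', 'department']
Result: 5 records, 2 fields each

[
  {
    "name": "Judy Thomas",
    "salary": 99000
  },
  {
    "name": "Heidi Thomas",
    "salary": 99000
  },
  {
    "name": "Olivia Jones",
    "salary": 48000
  },
  {
    "name": "Rosa Brown",
    "salary": 59000
  },
  {
    "name": "Bob Taylor",
    "salary": 52000
  }
]


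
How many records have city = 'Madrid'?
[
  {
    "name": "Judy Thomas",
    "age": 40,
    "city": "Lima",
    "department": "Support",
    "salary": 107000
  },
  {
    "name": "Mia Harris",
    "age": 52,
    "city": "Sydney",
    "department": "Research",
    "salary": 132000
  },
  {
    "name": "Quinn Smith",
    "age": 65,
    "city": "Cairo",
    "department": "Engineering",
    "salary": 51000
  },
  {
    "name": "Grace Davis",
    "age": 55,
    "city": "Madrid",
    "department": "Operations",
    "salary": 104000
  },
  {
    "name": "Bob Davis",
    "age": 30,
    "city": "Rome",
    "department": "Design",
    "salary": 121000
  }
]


Data: 5 records
Condition: city = 'Madrid'

Checking each record:
  Judy Thomas: Lima
  Mia Harris: Sydney
  Quinn Smith: Cairo
  Grace Davis: Madrid MATCH
  Bob Davis: Rome

Count: 1

1


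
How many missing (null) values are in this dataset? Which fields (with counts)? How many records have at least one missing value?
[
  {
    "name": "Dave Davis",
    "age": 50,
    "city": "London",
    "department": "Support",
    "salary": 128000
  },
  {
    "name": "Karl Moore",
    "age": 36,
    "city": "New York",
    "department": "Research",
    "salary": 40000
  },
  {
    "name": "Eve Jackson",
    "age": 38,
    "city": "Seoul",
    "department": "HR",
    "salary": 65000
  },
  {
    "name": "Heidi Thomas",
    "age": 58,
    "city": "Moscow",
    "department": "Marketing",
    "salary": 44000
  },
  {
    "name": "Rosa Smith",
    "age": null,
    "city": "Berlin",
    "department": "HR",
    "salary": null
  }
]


Checking for missing (null) values in 5 records:

  Dave Davis: complete
  Karl Moore: complete
  Eve Jackson: complete
  Heidi Thomas: complete
  Rosa Smith: age, salary

Per field:
  name: 0 missing
  age: 1 missing
  city: 0 missing
  department: 0 missing
  salary: 1 missing

Total missing values: 2
Records with any missing: 1

2 missing values (age: 1, salary: 1); 1 incomplete records


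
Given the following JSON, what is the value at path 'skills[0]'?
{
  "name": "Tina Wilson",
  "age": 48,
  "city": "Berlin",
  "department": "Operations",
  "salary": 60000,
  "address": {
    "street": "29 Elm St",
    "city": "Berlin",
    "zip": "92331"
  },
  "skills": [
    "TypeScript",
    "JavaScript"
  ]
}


Query: skills[0]
Path: skills -> first element
Value: TypeScript

TypeScript


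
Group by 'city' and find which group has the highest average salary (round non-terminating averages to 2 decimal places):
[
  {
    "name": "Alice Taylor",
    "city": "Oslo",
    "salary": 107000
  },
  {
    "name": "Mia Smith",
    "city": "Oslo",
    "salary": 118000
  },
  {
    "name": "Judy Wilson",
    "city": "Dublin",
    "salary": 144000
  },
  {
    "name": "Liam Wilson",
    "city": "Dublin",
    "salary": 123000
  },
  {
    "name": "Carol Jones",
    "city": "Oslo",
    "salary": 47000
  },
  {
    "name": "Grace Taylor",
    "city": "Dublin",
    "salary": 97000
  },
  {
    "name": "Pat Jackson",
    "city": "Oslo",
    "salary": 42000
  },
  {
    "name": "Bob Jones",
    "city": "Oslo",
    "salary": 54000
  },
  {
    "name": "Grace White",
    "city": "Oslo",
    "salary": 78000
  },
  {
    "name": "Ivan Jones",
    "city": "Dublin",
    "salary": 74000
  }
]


Group by: city

Groups:
  Dublin: 4 people, avg salary = 438000/4 = $109500
  Oslo: 6 people, avg salary = 446000/6 ≈ $74333.33

Highest average salary: Dublin ($109500)

Dublin ($109500)


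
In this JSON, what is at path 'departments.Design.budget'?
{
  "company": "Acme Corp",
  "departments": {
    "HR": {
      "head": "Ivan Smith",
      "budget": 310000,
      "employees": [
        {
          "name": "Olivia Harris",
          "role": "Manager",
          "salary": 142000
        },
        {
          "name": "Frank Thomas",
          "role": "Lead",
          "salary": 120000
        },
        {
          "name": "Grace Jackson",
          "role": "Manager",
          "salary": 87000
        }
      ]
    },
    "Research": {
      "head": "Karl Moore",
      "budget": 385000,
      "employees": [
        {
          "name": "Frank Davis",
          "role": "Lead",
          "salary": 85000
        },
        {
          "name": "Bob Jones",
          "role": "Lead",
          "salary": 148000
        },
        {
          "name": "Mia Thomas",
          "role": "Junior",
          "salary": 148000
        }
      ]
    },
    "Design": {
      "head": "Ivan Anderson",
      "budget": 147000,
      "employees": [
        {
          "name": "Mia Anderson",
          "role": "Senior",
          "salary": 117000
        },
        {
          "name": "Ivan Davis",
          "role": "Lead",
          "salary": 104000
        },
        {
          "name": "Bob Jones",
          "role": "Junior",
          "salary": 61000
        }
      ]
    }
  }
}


Path: departments.Design.budget

Navigate:
  -> departments
  -> Design
  -> budget = 147000

147000


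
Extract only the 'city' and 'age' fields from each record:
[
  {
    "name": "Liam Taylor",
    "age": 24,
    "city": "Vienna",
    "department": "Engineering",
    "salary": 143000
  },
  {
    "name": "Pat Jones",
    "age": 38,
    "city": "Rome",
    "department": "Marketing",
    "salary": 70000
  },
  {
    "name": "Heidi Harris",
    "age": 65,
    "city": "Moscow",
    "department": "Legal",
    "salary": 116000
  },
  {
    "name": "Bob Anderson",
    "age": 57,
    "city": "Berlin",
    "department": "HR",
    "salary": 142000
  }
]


Original: 4 records with fields: name, age, city, department, salary
Keep: ['city', 'age']
Drop: ['name', 'department', 'salary']
Result: 4 records, 2 fields each

[
  {
    "city": "Vienna",
    "age": 24
  },
  {
    "city": "Rome",
    "age": 38
  },
  {
    "city": "Moscow",
    "age": 65
  },
  {
    "city": "Berlin",
    "age": 57
  }
]


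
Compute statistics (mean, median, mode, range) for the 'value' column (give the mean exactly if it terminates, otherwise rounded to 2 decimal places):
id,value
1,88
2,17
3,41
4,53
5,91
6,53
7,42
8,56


Data: [88, 17, 41, 53, 91, 53, 42, 56]
Count: 8
Sum: 441
Mean: 441/8 = 55.125
Sorted: [17, 41, 42, 53, 53, 56, 88, 91]
Median: 53.0
Mode: 53 (2 times)
Range: 91 - 17 = 74
Min: 17, Max: 91

mean=55.125, median=53.0, mode=53, range=74


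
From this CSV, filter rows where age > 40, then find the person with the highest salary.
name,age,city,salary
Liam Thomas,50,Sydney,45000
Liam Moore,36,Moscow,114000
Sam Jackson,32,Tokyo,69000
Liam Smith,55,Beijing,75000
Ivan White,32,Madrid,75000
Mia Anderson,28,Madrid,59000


Filter: age > 40
Sort by: salary (descending)

Filtered records (2):
  Liam Smith, age 55, salary $75000
  Liam Thomas, age 50, salary $45000

Highest salary: Liam Smith ($75000)

Liam Smith


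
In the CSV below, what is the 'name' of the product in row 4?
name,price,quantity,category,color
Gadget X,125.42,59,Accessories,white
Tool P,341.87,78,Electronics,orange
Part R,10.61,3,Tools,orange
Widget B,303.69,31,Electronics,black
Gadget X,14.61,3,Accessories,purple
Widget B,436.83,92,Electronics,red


Query: Row 4 ('Widget B'), column 'name'
Value: Widget B

Widget B


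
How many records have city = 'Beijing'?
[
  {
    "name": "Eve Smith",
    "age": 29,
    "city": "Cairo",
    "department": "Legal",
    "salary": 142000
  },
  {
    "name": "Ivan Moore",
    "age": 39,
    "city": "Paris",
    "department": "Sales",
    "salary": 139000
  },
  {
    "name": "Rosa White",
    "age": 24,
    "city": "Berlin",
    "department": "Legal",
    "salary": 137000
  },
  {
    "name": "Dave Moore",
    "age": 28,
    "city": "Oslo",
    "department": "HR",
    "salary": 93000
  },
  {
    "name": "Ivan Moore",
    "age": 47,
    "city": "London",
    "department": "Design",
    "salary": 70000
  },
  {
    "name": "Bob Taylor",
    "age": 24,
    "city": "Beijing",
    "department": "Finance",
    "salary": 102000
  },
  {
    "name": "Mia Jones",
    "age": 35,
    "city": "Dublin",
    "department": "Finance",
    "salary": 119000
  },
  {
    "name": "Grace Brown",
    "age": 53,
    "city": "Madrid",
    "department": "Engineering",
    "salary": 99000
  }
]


Data: 8 records
Condition: city = 'Beijing'

Checking each record:
  Eve Smith: Cairo
  Ivan Moore: Paris
  Rosa White: Berlin
  Dave Moore: Oslo
  Ivan Moore: London
  Bob Taylor: Beijing MATCH
  Mia Jones: Dublin
  Grace Brown: Madrid

Count: 1

1


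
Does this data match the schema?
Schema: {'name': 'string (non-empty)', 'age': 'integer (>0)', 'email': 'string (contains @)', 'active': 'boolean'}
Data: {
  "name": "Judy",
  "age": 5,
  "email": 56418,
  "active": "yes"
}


Validating each field against schema:
  name: OK (non-empty string)
  age: OK (positive integer)
  email: FAIL (56418 is not a string)
  active: FAIL ("yes" is not a boolean)

Result: INVALID (2 errors: email, active)

INVALID (2 errors: email, active)


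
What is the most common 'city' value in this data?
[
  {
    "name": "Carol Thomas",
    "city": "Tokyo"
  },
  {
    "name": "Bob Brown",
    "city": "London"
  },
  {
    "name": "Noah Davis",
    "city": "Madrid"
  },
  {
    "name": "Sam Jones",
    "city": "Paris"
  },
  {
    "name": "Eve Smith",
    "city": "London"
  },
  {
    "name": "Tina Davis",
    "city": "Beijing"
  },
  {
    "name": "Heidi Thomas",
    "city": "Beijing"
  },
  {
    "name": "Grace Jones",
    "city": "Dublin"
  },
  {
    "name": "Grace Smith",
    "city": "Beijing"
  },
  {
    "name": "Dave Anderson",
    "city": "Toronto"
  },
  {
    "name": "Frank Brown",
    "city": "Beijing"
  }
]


Counting 'city' values across 11 records:

  Beijing: 4 ####
  London: 2 ##
  Tokyo: 1 #
  Madrid: 1 #
  Paris: 1 #
  Dublin: 1 #
  Toronto: 1 #

Most common: Beijing (4 times)

Beijing (4 times)


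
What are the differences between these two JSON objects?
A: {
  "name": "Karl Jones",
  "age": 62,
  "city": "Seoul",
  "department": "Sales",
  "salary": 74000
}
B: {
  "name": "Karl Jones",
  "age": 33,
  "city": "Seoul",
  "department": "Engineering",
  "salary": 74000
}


Comparing each field (in key order):
  name: same
  age: DIFFERENT
  city: same
  department: DIFFERENT
  salary: same
Differences:
  age: 62 -> 33
  department: Sales -> Engineering

2 field(s) changed

2 changes: age, department


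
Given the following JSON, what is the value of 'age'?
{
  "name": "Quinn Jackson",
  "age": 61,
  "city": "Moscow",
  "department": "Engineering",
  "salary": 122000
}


Looking up field 'age'
Value: 61

61


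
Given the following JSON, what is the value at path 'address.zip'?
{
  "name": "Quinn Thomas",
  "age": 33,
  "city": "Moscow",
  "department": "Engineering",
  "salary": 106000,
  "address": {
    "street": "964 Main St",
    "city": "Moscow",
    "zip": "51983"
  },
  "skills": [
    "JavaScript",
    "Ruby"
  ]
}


Query: address.zip
Path: address -> zip
Value: 51983

51983


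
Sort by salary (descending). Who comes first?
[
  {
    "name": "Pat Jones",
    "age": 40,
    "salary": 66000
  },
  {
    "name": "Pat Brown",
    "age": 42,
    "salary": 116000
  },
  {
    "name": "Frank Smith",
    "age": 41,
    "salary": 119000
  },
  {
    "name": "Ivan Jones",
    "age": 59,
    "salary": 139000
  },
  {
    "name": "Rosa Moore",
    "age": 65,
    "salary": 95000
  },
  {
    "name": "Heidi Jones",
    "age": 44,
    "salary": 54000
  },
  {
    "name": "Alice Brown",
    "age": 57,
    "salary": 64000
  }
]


Sort by: salary (descending)

Sorted order:
  1. Ivan Jones (salary = 139000)
  2. Frank Smith (salary = 119000)
  3. Pat Brown (salary = 116000)
  4. Rosa Moore (salary = 95000)
  5. Pat Jones (salary = 66000)
  6. Alice Brown (salary = 64000)
  7. Heidi Jones (salary = 54000)

First: Ivan Jones

Ivan Jones


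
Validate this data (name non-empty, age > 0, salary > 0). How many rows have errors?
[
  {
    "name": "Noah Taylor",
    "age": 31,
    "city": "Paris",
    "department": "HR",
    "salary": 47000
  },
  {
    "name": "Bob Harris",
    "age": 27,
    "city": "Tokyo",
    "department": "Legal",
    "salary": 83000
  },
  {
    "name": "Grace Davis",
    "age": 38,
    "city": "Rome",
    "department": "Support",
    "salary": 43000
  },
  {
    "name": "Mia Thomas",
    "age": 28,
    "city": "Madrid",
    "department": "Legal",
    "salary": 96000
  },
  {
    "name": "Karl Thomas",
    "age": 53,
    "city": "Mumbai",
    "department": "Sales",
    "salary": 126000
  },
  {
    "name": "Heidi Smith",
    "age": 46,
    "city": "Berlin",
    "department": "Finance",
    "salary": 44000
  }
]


Validating 6 records:
Rules: name non-empty, age > 0, salary > 0

  Row 1 (Noah Taylor): OK
  Row 2 (Bob Harris): OK
  Row 3 (Grace Davis): OK
  Row 4 (Mia Thomas): OK
  Row 5 (Karl Thomas): OK
  Row 6 (Heidi Smith): OK

Total errors: 0

0 errors


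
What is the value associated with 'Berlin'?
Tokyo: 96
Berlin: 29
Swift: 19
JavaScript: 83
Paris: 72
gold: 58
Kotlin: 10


Looking up key 'Berlin'
Value: 29

29


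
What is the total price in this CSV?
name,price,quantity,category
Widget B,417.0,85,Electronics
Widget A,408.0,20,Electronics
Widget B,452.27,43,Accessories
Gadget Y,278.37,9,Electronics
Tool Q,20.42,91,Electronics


Computing total price:
Values: [417.0, 408.0, 452.27, 278.37, 20.42]
Sum = 1576.06

1576.06


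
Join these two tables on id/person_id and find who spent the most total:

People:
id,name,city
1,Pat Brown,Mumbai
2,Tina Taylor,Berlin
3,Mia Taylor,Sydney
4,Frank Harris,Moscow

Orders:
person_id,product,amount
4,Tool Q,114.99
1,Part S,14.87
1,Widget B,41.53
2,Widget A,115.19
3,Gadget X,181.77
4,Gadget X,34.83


Join on: people.id = orders.person_id

Joined rows:
  Frank Harris (Moscow) bought Tool Q for $114.99
  Pat Brown (Mumbai) bought Part S for $14.87
  Pat Brown (Mumbai) bought Widget B for $41.53
  Tina Taylor (Berlin) bought Widget A for $115.19
  Mia Taylor (Sydney) bought Gadget X for $181.77
  Frank Harris (Moscow) bought Gadget X for $34.83

Total per person:
  Mia Taylor: $181.77
  Frank Harris: $149.82
  Tina Taylor: $115.19
  Pat Brown: $56.40

Top spender: Mia Taylor ($181.77)

Mia Taylor ($181.77)


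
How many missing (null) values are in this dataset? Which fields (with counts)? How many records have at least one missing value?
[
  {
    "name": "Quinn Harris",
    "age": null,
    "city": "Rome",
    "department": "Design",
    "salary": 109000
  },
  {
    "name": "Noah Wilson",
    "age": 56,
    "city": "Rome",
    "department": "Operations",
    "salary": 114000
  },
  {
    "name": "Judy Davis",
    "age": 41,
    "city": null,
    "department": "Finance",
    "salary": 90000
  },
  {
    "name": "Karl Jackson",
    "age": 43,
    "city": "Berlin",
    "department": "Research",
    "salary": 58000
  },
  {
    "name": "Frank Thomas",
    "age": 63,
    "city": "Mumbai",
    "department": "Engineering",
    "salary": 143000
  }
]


Checking for missing (null) values in 5 records:

  Quinn Harris: age
  Noah Wilson: complete
  Judy Davis: city
  Karl Jackson: complete
  Frank Thomas: complete

Per field:
  name: 0 missing
  age: 1 missing
  city: 1 missing
  department: 0 missing
  salary: 0 missing

Total missing values: 2
Records with any missing: 2

2 missing values (age: 1, city: 1); 2 incomplete records


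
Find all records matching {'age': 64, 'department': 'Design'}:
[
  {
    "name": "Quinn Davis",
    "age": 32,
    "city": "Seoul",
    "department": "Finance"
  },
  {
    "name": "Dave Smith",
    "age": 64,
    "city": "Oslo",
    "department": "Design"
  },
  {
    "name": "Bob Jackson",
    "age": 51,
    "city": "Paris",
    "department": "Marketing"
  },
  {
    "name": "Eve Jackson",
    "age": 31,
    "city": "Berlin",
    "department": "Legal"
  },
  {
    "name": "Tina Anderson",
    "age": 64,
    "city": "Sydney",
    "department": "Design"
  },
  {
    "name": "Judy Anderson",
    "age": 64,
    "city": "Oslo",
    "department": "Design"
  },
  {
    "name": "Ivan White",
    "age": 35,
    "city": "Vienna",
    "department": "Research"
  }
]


Search criteria: {'age': 64, 'department': 'Design'}

Checking 7 records:
  Quinn Davis: {age: 32, department: Finance}
  Dave Smith: {age: 64, department: Design} <-- MATCH
  Bob Jackson: {age: 51, department: Marketing}
  Eve Jackson: {age: 31, department: Legal}
  Tina Anderson: {age: 64, department: Design} <-- MATCH
  Judy Anderson: {age: 64, department: Design} <-- MATCH
  Ivan White: {age: 35, department: Research}

Matches: ["Dave Smith", "Tina Anderson", "Judy Anderson"]

["Dave Smith", "Tina Anderson", "Judy Anderson"]


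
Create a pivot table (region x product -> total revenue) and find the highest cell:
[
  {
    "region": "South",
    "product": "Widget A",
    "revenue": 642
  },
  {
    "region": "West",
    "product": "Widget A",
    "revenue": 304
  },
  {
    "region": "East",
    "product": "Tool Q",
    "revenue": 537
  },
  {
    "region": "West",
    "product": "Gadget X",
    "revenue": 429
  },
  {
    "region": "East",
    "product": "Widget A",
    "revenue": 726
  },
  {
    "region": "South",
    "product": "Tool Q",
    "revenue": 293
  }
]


Pivot: region (rows) x product (columns) -> total revenue

     Gadget X      Tool Q        Widget A    
East             0           537           726  
South            0           293           642  
West           429             0           304  

Highest: East / Widget A = $726

East / Widget A = $726


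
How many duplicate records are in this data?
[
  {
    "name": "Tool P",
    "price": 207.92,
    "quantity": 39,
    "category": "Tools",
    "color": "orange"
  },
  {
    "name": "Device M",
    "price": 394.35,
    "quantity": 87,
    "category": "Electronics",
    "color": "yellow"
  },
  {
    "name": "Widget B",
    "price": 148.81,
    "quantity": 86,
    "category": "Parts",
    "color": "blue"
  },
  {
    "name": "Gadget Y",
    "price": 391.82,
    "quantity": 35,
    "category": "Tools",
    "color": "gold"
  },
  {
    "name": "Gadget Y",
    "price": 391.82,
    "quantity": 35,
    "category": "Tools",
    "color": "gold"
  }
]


Checking 5 records for duplicates:

  Row 1: Tool P ($207.92, qty 39)
  Row 2: Device M ($394.35, qty 87)
  Row 3: Widget B ($148.81, qty 86)
  Row 4: Gadget Y ($391.82, qty 35)
  Row 5: Gadget Y ($391.82, qty 35) <-- DUPLICATE

Duplicates found: 1
Unique records: 4

1 duplicates, 4 unique


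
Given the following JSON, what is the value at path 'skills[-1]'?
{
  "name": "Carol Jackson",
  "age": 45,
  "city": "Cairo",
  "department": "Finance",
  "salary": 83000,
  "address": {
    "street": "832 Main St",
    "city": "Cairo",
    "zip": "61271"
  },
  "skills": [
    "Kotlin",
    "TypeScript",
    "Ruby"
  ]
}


Query: skills[-1]
Path: skills -> last element
Value: Ruby

Ruby


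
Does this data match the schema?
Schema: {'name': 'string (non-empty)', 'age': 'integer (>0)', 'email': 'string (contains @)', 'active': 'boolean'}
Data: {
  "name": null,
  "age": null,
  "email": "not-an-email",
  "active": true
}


Validating each field against schema:
  name: FAIL (null is not a string)
  age: FAIL (null is not an integer)
  email: FAIL ("not-an-email" does not contain @)
  active: OK (boolean)

Result: INVALID (3 errors: name, age, email)

INVALID (3 errors: name, age, email)


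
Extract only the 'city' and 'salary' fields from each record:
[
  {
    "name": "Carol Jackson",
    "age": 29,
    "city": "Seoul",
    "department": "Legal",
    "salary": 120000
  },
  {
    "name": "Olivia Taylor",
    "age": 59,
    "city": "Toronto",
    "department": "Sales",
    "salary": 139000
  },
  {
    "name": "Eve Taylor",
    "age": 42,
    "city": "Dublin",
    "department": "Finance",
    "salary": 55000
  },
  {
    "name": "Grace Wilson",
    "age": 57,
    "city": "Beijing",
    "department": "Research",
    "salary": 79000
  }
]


Original: 4 records with fields: name, age, city, department, salary
Keep: ['city', 'salary']
Drop: ['name', 'age', 'department']
Result: 4 records, 2 fields each

[
  {
    "city": "Seoul",
    "salary": 120000
  },
  {
    "city": "Toronto",
    "salary": 139000
  },
  {
    "city": "Dublin",
    "salary": 55000
  },
  {
    "city": "Beijing",
    "salary": 79000
  }
]


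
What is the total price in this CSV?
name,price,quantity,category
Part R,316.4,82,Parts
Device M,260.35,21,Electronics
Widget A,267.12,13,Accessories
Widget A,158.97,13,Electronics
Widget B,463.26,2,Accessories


Computing total price:
Values: [316.4, 260.35, 267.12, 158.97, 463.26]
Sum = 1466.10

1466.10


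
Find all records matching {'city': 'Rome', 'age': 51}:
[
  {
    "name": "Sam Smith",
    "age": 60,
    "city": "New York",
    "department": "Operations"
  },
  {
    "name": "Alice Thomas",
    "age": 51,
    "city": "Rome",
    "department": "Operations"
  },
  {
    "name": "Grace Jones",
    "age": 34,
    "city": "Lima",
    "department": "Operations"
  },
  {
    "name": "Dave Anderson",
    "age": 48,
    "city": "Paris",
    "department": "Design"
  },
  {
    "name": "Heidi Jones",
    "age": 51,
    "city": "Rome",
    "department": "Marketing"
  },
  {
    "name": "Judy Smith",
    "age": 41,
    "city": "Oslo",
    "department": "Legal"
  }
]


Search criteria: {'city': 'Rome', 'age': 51}

Checking 6 records:
  Sam Smith: {city: New York, age: 60}
  Alice Thomas: {city: Rome, age: 51} <-- MATCH
  Grace Jones: {city: Lima, age: 34}
  Dave Anderson: {city: Paris, age: 48}
  Heidi Jones: {city: Rome, age: 51} <-- MATCH
  Judy Smith: {city: Oslo, age: 41}

Matches: ["Alice Thomas", "Heidi Jones"]

["Alice Thomas", "Heidi Jones"]


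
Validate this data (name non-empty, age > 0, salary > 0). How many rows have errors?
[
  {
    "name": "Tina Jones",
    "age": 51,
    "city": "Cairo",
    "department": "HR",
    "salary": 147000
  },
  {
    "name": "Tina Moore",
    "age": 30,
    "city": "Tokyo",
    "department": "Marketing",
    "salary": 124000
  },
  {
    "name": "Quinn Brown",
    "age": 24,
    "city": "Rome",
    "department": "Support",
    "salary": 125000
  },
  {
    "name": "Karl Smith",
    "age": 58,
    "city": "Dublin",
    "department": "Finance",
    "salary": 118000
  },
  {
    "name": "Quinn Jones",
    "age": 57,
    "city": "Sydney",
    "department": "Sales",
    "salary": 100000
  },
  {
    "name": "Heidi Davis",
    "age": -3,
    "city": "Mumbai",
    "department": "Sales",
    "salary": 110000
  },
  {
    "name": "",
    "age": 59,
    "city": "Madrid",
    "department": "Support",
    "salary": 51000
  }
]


Validating 7 records:
Rules: name non-empty, age > 0, salary > 0

  Row 1 (Tina Jones): OK
  Row 2 (Tina Moore): OK
  Row 3 (Quinn Brown): OK
  Row 4 (Karl Smith): OK
  Row 5 (Quinn Jones): OK
  Row 6 (Heidi Davis): negative age: -3
  Row 7 (???): empty name

Total errors: 2

2 errors


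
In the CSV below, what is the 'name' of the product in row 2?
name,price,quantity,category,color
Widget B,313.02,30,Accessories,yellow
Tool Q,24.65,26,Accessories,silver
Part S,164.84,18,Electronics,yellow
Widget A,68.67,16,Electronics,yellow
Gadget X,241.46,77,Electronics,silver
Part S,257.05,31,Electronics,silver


Query: Row 2 ('Tool Q'), column 'name'
Value: Tool Q

Tool Q


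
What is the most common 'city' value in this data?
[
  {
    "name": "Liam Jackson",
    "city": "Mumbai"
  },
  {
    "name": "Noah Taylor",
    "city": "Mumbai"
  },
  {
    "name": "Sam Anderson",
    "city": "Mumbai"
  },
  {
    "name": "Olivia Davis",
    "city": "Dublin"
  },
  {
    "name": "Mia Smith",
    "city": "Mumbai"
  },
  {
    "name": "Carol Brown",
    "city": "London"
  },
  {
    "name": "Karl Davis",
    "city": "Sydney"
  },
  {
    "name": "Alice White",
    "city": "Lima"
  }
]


Counting 'city' values across 8 records:

  Mumbai: 4 ####
  Dublin: 1 #
  London: 1 #
  Sydney: 1 #
  Lima: 1 #

Most common: Mumbai (4 times)

Mumbai (4 times)


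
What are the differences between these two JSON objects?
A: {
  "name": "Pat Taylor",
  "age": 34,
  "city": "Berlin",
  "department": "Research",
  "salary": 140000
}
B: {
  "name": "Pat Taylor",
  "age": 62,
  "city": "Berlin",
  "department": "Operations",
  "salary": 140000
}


Comparing each field (in key order):
  name: same
  age: DIFFERENT
  city: same
  department: DIFFERENT
  salary: same
Differences:
  age: 34 -> 62
  department: Research -> Operations

2 field(s) changed

2 changes: age, department


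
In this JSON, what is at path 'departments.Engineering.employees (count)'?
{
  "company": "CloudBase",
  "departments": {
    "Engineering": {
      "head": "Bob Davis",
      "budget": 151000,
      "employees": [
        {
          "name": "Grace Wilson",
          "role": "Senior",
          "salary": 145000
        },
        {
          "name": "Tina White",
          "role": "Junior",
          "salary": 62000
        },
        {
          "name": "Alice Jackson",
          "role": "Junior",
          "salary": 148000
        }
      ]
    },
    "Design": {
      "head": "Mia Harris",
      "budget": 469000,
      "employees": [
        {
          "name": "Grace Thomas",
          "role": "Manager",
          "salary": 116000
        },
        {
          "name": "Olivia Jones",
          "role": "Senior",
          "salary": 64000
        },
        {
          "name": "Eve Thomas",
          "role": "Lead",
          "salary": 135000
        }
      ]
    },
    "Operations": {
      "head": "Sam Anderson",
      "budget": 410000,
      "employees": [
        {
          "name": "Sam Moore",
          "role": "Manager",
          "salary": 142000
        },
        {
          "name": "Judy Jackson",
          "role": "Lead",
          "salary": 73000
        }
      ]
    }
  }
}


Path: departments.Engineering.employees (count)

Navigate:
  -> departments
  -> Engineering
  -> employees (array, length 3)

3


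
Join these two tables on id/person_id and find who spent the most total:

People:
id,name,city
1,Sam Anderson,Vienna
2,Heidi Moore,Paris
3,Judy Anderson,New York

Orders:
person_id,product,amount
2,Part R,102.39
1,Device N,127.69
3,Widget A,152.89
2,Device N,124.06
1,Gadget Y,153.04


Join on: people.id = orders.person_id

Joined rows:
  Heidi Moore (Paris) bought Part R for $102.39
  Sam Anderson (Vienna) bought Device N for $127.69
  Judy Anderson (New York) bought Widget A for $152.89
  Heidi Moore (Paris) bought Device N for $124.06
  Sam Anderson (Vienna) bought Gadget Y for $153.04

Total per person:
  Sam Anderson: $280.73
  Heidi Moore: $226.45
  Judy Anderson: $152.89

Top spender: Sam Anderson ($280.73)

Sam Anderson ($280.73)


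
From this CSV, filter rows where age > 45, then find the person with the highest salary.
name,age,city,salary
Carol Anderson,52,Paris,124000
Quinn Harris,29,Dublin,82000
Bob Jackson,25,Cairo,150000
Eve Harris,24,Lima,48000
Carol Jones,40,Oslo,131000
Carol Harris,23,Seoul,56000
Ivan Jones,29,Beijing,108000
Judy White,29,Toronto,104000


Filter: age > 45
Sort by: salary (descending)

Filtered records (1):
  Carol Anderson, age 52, salary $124000

Highest salary: Carol Anderson ($124000)

Carol Anderson


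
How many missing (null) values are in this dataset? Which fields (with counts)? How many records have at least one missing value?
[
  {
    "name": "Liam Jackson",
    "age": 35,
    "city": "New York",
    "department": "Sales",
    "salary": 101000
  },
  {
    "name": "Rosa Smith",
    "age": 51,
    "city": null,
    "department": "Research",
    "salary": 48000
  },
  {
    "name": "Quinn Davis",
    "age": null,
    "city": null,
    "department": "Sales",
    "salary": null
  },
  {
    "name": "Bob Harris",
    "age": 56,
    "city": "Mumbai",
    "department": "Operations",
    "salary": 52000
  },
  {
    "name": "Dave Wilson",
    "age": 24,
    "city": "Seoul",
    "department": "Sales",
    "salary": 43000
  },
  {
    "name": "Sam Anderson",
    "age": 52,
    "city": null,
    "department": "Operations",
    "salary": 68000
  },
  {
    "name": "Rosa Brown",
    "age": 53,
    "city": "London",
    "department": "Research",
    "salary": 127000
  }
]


Checking for missing (null) values in 7 records:

  Liam Jackson: complete
  Rosa Smith: city
  Quinn Davis: age, city, salary
  Bob Harris: complete
  Dave Wilson: complete
  Sam Anderson: city
  Rosa Brown: complete

Per field:
  name: 0 missing
  age: 1 missing
  city: 3 missing
  department: 0 missing
  salary: 1 missing

Total missing values: 5
Records with any missing: 3

5 missing values (age: 1, city: 3, salary: 1); 3 incomplete records


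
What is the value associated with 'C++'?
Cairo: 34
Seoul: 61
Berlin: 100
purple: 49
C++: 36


Looking up key 'C++'
Value: 36

36


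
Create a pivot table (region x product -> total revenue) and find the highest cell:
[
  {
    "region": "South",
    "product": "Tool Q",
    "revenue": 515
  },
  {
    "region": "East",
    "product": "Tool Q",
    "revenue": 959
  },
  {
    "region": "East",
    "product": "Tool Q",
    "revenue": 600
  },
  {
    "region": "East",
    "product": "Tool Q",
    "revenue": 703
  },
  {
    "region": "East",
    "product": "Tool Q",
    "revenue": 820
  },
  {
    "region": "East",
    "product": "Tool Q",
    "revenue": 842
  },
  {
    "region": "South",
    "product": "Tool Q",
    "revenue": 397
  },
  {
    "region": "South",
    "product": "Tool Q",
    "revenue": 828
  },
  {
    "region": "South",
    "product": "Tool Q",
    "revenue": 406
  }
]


Pivot: region (rows) x product (columns) -> total revenue

     Tool Q      
East          3924  
South         2146  

Highest: East / Tool Q = $3924

East / Tool Q = $3924


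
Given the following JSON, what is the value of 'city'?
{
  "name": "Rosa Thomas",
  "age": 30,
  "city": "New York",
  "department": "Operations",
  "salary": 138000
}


Looking up field 'city'
Value: New York

New York


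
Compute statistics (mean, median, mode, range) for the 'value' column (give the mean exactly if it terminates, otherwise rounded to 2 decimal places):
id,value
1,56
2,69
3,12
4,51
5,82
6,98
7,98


Data: [56, 69, 12, 51, 82, 98, 98]
Count: 7
Sum: 466
Mean: 466/7 ≈ 66.57 (rounded to 2 decimal places)
Sorted: [12, 51, 56, 69, 82, 98, 98]
Median: 69.0
Mode: 98 (2 times)
Range: 98 - 12 = 86
Min: 12, Max: 98

mean≈66.57, median=69.0, mode=98, range=86


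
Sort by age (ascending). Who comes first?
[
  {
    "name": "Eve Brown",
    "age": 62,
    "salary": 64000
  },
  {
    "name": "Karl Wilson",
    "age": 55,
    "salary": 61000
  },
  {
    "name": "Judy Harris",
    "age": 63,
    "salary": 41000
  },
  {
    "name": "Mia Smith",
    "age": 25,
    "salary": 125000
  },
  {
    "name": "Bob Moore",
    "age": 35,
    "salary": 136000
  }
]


Sort by: age (ascending)

Sorted order:
  1. Mia Smith (age = 25)
  2. Bob Moore (age = 35)
  3. Karl Wilson (age = 55)
  4. Eve Brown (age = 62)
  5. Judy Harris (age = 63)

First: Mia Smith

Mia Smith


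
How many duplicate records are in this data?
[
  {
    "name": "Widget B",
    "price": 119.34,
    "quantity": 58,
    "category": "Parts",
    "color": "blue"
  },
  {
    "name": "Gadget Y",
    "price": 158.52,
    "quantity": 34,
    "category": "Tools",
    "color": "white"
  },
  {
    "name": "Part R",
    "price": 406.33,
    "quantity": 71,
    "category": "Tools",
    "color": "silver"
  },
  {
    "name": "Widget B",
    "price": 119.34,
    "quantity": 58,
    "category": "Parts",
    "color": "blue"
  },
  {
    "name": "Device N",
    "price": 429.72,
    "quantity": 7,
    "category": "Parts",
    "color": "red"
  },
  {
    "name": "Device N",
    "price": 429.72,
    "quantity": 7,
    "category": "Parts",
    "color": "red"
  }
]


Checking 6 records for duplicates:

  Row 1: Widget B ($119.34, qty 58)
  Row 2: Gadget Y ($158.52, qty 34)
  Row 3: Part R ($406.33, qty 71)
  Row 4: Widget B ($119.34, qty 58) <-- DUPLICATE
  Row 5: Device N ($429.72, qty 7)
  Row 6: Device N ($429.72, qty 7) <-- DUPLICATE

Duplicates found: 2
Unique records: 4

2 duplicates, 4 unique


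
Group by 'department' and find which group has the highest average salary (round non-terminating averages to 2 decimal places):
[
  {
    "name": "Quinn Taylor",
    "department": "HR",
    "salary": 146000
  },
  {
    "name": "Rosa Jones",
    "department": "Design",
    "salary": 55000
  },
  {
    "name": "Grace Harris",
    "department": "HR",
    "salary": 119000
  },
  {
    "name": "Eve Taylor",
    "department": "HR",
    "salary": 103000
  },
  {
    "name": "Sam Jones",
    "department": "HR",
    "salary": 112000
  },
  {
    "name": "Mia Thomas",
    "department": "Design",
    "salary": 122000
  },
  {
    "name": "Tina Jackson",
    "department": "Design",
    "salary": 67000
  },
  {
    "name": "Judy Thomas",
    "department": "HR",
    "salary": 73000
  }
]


Group by: department

Groups:
  Design: 3 people, avg salary = 244000/3 ≈ $81333.33
  HR: 5 people, avg salary = 553000/5 = $110600

Highest average salary: HR ($110600)

HR ($110600)


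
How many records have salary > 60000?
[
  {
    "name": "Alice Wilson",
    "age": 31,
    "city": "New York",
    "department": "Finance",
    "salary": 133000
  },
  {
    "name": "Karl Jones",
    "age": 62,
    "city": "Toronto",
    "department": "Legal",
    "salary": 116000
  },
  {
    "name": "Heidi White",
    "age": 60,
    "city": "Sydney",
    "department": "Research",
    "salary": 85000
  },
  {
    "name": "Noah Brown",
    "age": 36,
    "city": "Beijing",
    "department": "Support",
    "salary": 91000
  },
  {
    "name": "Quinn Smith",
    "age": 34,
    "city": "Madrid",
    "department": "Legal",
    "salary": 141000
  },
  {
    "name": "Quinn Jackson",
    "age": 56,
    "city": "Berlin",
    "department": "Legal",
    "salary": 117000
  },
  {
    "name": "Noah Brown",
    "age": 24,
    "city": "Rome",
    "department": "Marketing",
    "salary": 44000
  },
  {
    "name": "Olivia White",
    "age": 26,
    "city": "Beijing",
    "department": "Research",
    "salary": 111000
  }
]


Data: 8 records
Condition: salary > 60000

Checking each record:
  Alice Wilson: 133000 MATCH
  Karl Jones: 116000 MATCH
  Heidi White: 85000 MATCH
  Noah Brown: 91000 MATCH
  Quinn Smith: 141000 MATCH
  Quinn Jackson: 117000 MATCH
  Noah Brown: 44000
  Olivia White: 111000 MATCH

Count: 7

7
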